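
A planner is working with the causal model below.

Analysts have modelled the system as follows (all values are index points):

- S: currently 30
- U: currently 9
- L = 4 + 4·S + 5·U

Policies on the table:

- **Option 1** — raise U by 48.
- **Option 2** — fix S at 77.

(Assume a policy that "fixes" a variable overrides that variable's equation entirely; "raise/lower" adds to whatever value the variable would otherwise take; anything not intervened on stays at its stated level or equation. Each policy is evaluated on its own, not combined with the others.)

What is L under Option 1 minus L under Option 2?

Option 1 (U + 48):
  S = 30
  U = 9 + 48 = 57
  L = 4 + 4·30 + 5·57 = 409
Option 2 (S := 77):
  S = 77
  U = 9
  L = 4 + 4·77 + 5·9 = 357
L: 409 − 357 = 52

52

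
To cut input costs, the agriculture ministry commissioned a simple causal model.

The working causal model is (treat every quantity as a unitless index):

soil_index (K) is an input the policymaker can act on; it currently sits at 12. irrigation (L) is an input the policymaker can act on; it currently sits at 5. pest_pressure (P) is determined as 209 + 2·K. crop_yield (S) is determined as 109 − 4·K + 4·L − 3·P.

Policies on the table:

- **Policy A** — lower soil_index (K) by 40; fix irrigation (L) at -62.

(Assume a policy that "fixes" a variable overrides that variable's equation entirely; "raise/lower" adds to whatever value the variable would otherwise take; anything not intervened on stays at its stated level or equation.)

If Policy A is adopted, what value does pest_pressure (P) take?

Policy A (K − 40, L := -62):
  K = 12 − 40 = -28
  P = 209 + 2·(-28) = 153

153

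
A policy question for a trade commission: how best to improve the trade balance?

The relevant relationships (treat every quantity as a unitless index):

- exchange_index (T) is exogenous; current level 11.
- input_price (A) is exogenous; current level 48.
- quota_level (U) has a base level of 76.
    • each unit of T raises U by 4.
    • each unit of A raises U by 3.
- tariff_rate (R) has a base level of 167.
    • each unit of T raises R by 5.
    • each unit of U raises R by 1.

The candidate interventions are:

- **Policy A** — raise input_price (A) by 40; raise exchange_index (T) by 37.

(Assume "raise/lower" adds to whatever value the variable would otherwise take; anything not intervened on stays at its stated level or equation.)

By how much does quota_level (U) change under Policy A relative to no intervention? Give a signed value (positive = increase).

Baseline:
  T = 11
  A = 48
  U = 76 + 4·11 + 3·48 = 264
Policy A (A + 40, T + 37):
  T = 11 + 37 = 48
  A = 48 + 40 = 88
  U = 76 + 4·48 + 3·88 = 532
Change in U: 532 − 264 = 268

268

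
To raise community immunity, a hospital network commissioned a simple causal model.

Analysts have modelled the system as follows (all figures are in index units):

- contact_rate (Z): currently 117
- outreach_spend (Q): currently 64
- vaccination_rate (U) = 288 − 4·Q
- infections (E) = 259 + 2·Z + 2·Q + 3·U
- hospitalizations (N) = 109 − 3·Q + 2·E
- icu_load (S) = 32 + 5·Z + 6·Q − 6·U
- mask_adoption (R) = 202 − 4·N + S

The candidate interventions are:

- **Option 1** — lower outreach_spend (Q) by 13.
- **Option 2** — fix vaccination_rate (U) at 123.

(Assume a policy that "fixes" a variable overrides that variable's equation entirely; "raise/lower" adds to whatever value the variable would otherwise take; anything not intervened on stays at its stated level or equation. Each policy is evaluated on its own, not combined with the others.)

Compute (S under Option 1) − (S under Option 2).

Option 1 (Q − 13):
  Z = 117
  Q = 64 − 13 = 51
  U = 288 − 4·51 = 84
  S = 32 + 5·117 + 6·51 − 6·84 = 419
Option 2 (U := 123):
  Z = 117
  Q = 64
  U = 123
  S = 32 + 5·117 + 6·64 − 6·123 = 263
S: 419 − 263 = 156

156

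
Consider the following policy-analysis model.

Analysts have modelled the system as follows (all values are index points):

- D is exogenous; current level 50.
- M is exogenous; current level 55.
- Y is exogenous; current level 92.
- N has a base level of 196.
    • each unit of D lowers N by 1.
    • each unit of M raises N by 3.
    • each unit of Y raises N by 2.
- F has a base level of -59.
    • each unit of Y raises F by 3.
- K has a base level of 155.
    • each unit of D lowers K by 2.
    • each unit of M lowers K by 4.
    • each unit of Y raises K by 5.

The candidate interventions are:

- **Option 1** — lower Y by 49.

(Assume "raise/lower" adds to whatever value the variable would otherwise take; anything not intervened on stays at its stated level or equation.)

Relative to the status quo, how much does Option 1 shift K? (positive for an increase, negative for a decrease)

-245

Baseline:
  D = 50
  M = 55
  Y = 92
  K = 155 − 2·50 − 4·55 + 5·92 = 295
Option 1 (Y − 49):
  D = 50
  M = 55
  Y = 92 − 49 = 43
  K = 155 − 2·50 − 4·55 + 5·43 = 50
Change in K: 50 − 295 = -245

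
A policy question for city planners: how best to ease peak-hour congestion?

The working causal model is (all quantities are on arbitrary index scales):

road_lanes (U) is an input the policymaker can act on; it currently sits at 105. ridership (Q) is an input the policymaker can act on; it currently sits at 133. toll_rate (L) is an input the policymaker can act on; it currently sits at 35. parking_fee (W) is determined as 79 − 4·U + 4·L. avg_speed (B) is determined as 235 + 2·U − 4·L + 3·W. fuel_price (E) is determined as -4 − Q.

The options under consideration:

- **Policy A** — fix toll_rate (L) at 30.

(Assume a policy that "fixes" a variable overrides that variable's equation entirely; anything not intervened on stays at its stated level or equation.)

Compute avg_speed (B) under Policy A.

Policy A (L := 30):
  U = 105
  L = 30
  W = 79 − 4·105 + 4·30 = -221
  B = 235 + 2·105 − 4·30 + 3·(-221) = -338

-338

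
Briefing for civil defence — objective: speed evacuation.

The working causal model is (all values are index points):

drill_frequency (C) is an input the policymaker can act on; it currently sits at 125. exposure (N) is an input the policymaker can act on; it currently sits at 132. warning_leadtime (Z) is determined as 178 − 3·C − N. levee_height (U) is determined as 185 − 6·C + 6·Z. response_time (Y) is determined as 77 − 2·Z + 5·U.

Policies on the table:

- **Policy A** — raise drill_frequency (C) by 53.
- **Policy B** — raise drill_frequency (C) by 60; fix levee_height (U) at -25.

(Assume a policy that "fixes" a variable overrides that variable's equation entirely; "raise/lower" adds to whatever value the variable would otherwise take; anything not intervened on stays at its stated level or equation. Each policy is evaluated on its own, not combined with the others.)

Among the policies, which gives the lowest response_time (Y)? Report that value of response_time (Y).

Policy A (C + 53):
  C = 125 + 53 = 178
  N = 132
  Z = 178 − 3·178 − 132 = -488
  U = 185 − 6·178 + 6·(-488) = -3811
  Y = 77 − 2·(-488) + 5·(-3811) = -18002
Policy B (C + 60, U := -25):
  C = 125 + 60 = 185
  N = 132
  Z = 178 − 3·185 − 132 = -509
  U = -25
  Y = 77 − 2·(-509) + 5·(-25) = 970
Comparing — Policy A: Y=-18002, Policy B: Y=970. Lowest is -18002 (Policy A).

-18002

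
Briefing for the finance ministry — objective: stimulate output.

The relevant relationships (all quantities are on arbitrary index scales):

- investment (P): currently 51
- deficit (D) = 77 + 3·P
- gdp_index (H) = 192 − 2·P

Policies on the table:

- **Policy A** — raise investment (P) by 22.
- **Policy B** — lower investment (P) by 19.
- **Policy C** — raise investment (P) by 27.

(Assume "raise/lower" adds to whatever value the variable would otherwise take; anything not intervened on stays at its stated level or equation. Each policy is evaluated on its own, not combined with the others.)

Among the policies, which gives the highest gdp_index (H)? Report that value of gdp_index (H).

128

Policy A (P + 22):
  P = 51 + 22 = 73
  H = 192 − 2·73 = 46
Policy B (P − 19):
  P = 51 − 19 = 32
  H = 192 − 2·32 = 128
Policy C (P + 27):
  P = 51 + 27 = 78
  H = 192 − 2·78 = 36
Comparing — Policy A: H=46, Policy B: H=128, Policy C: H=36. Highest is 128 (Policy B).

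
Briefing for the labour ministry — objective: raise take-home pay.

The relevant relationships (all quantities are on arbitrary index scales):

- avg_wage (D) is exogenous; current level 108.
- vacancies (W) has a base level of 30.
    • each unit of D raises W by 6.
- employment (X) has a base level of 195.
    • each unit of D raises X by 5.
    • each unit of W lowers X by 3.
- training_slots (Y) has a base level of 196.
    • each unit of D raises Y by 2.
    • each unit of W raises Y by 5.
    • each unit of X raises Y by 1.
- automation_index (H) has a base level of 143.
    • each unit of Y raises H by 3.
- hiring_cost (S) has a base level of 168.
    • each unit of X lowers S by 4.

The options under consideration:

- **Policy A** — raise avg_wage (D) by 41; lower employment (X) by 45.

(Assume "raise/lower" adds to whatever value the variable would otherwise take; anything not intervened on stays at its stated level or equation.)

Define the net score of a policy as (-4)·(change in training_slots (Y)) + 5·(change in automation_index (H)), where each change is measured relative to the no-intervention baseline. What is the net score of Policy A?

8074

Baseline:
  D = 108
  W = 30 + 6·108 = 678
  X = 195 + 5·108 − 3·678 = -1299
  Y = 196 + 2·108 + 5·678 + (-1299) = 2503
  H = 143 + 3·2503 = 7652
Policy A (D + 41, X − 45):
  D = 108 + 41 = 149
  W = 30 + 6·149 = 924
  X = 195 + 5·149 − 3·924 (−45 from intervention) = -1877
  Y = 196 + 2·149 + 5·924 + (-1877) = 3237
  H = 143 + 3·3237 = 9854
ΔY = 3237 − 2503 = 734; ΔH = 9854 − 7652 = 2202
Score = (-4)·734 + 5·2202 = 8074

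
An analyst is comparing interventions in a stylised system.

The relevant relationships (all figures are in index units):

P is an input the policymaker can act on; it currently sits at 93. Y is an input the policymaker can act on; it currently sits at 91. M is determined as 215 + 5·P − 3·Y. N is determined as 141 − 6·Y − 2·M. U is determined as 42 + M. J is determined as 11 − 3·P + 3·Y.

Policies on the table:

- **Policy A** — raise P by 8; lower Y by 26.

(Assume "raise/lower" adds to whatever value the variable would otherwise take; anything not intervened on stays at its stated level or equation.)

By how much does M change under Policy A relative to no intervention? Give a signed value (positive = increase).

118

Baseline:
  P = 93
  Y = 91
  M = 215 + 5·93 − 3·91 = 407
Policy A (P + 8, Y − 26):
  P = 93 + 8 = 101
  Y = 91 − 26 = 65
  M = 215 + 5·101 − 3·65 = 525
Change in M: 525 − 407 = 118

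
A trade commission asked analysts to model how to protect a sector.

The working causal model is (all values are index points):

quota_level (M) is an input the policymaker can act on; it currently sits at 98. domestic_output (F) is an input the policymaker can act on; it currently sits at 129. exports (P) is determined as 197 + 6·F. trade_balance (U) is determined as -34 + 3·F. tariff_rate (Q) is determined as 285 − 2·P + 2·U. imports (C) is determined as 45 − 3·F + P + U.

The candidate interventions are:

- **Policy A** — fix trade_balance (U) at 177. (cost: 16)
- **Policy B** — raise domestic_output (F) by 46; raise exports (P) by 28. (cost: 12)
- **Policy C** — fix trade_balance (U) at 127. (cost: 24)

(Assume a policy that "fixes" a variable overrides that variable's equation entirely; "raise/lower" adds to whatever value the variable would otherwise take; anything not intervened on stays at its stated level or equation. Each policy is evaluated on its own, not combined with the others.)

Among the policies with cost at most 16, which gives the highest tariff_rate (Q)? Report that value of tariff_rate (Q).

-1283

Policy A (U := 177):
  F = 129
  P = 197 + 6·129 = 971
  U = 177
  Q = 285 − 2·971 + 2·177 = -1303
Policy B (F + 46, P + 28):
  F = 129 + 46 = 175
  P = 197 + 6·175 (+28 from intervention) = 1275
  U = -34 + 3·175 = 491
  Q = 285 − 2·1275 + 2·491 = -1283
Comparing — Policy A: Q=-1303, Policy B: Q=-1283. Highest is -1283 (Policy B).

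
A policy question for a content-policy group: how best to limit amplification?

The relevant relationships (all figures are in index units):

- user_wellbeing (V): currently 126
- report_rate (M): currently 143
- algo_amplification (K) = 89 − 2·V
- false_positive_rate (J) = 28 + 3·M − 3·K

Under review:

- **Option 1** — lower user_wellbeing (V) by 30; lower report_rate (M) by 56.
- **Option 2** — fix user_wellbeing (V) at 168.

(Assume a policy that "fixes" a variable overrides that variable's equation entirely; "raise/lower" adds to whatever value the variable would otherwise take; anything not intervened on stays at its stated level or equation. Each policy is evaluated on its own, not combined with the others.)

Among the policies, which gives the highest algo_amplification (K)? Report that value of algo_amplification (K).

-103

Option 1 (V − 30, M − 56):
  V = 126 − 30 = 96
  K = 89 − 2·96 = -103
Option 2 (V := 168):
  V = 168
  K = 89 − 2·168 = -247
Comparing — Option 1: K=-103, Option 2: K=-247. Highest is -103 (Option 1).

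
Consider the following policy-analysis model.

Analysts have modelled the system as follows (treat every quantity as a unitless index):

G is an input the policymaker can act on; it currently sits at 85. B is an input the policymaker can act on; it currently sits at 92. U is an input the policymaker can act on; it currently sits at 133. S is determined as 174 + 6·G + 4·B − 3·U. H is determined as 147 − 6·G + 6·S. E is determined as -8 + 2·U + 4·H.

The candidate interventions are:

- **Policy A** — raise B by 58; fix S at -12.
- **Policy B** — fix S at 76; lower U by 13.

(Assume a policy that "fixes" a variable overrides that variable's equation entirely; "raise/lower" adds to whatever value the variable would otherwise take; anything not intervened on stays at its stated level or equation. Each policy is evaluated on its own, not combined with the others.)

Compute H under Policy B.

Policy B (S := 76, U − 13):
  G = 85
  B = 92
  U = 133 − 13 = 120
  S = 76
  H = 147 − 6·85 + 6·76 = 93

93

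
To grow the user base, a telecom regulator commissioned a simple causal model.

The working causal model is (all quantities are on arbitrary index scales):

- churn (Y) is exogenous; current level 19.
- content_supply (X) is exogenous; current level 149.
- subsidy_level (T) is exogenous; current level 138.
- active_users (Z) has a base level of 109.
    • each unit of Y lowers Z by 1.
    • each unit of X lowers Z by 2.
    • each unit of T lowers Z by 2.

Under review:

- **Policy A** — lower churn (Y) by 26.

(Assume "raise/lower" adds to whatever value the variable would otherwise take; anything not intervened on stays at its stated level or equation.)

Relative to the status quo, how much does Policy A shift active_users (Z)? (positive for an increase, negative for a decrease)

26

Baseline:
  Y = 19
  X = 149
  T = 138
  Z = 109 − 19 − 2·149 − 2·138 = -484
Policy A (Y − 26):
  Y = 19 − 26 = -7
  X = 149
  T = 138
  Z = 109 − (-7) − 2·149 − 2·138 = -458
Change in Z: -458 − (-484) = 26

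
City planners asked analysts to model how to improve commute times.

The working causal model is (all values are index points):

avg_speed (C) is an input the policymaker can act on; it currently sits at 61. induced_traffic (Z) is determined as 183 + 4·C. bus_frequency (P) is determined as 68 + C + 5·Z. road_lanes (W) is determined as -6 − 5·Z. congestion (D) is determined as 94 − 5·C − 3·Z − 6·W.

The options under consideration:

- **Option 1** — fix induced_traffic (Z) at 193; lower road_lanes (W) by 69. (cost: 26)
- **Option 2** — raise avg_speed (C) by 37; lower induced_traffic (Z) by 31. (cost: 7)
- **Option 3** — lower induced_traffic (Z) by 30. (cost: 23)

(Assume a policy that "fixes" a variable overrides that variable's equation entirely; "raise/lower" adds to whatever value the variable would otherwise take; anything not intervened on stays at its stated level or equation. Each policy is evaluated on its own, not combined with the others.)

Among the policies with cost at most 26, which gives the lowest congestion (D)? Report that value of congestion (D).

5450

Option 1 (Z := 193, W − 69):
  C = 61
  Z = 193
  W = -6 − 5·193 (−69 from intervention) = -1040
  D = 94 − 5·61 − 3·193 − 6·(-1040) = 5450
Option 2 (C + 37, Z − 31):
  C = 61 + 37 = 98
  Z = 183 + 4·98 (−31 from intervention) = 544
  W = -6 − 5·544 = -2726
  D = 94 − 5·98 − 3·544 − 6·(-2726) = 14328
Option 3 (Z − 30):
  C = 61
  Z = 183 + 4·61 (−30 from intervention) = 397
  W = -6 − 5·397 = -1991
  D = 94 − 5·61 − 3·397 − 6·(-1991) = 10544
Comparing — Option 1: D=5450, Option 2: D=14328, Option 3: D=10544. Lowest is 5450 (Option 1).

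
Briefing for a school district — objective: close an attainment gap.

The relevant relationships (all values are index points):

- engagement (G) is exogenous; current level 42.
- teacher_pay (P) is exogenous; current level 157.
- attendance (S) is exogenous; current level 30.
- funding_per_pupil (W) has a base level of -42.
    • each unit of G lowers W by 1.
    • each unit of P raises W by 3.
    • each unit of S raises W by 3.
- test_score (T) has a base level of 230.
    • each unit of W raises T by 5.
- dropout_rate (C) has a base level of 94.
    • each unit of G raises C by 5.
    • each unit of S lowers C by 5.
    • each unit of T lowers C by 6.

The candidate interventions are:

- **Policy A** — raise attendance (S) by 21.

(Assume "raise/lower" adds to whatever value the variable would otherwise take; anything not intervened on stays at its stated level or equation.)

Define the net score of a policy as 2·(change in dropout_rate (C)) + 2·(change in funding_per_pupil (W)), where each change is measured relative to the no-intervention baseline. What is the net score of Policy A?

-3864

Baseline:
  G = 42
  P = 157
  S = 30
  W = -42 − 42 + 3·157 + 3·30 = 477
  T = 230 + 5·477 = 2615
  C = 94 + 5·42 − 5·30 − 6·2615 = -15536
Policy A (S + 21):
  G = 42
  P = 157
  S = 30 + 21 = 51
  W = -42 − 42 + 3·157 + 3·51 = 540
  T = 230 + 5·540 = 2930
  C = 94 + 5·42 − 5·51 − 6·2930 = -17531
ΔC = -17531 − (-15536) = -1995; ΔW = 540 − 477 = 63
Score = 2·(-1995) + 2·63 = -3864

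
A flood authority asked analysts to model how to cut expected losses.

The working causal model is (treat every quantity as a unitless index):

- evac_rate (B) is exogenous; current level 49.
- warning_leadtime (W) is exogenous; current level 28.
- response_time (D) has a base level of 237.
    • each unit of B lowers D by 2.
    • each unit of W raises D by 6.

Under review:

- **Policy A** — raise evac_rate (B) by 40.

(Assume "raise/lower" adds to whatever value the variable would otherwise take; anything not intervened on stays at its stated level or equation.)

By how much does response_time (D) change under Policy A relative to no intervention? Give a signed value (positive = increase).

Baseline:
  B = 49
  W = 28
  D = 237 − 2·49 + 6·28 = 307
Policy A (B + 40):
  B = 49 + 40 = 89
  W = 28
  D = 237 − 2·89 + 6·28 = 227
Change in D: 227 − 307 = -80

-80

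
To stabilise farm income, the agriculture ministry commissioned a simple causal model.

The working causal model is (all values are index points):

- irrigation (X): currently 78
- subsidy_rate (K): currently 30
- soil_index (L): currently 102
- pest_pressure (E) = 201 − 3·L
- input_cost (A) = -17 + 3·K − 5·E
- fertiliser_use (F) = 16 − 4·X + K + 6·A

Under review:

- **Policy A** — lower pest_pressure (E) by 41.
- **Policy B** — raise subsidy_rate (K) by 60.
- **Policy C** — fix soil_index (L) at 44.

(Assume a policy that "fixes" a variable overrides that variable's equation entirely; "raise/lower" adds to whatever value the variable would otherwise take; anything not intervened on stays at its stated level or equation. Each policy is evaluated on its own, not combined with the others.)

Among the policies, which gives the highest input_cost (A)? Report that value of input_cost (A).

Policy A (E − 41):
  K = 30
  L = 102
  E = 201 − 3·102 (−41 from intervention) = -146
  A = -17 + 3·30 − 5·(-146) = 803
Policy B (K + 60):
  K = 30 + 60 = 90
  L = 102
  E = 201 − 3·102 = -105
  A = -17 + 3·90 − 5·(-105) = 778
Policy C (L := 44):
  K = 30
  L = 44
  E = 201 − 3·44 = 69
  A = -17 + 3·30 − 5·69 = -272
Comparing — Policy A: A=803, Policy B: A=778, Policy C: A=-272. Highest is 803 (Policy A).

803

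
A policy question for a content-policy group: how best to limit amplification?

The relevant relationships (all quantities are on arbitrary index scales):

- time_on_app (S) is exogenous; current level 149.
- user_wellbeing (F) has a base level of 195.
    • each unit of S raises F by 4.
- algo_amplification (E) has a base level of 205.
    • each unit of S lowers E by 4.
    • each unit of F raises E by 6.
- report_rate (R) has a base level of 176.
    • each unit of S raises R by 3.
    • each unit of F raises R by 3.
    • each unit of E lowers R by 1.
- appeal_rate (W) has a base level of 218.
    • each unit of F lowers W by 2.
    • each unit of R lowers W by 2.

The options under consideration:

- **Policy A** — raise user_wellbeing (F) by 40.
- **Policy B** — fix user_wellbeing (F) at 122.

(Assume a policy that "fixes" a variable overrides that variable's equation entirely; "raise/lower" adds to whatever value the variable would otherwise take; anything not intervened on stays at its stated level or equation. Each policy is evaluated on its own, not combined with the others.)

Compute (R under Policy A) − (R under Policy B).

-2127

Policy A (F + 40):
  S = 149
  F = 195 + 4·149 (+40 from intervention) = 831
  E = 205 − 4·149 + 6·831 = 4595
  R = 176 + 3·149 + 3·831 − 4595 = -1479
Policy B (F := 122):
  S = 149
  F = 122
  E = 205 − 4·149 + 6·122 = 341
  R = 176 + 3·149 + 3·122 − 341 = 648
R: -1479 − 648 = -2127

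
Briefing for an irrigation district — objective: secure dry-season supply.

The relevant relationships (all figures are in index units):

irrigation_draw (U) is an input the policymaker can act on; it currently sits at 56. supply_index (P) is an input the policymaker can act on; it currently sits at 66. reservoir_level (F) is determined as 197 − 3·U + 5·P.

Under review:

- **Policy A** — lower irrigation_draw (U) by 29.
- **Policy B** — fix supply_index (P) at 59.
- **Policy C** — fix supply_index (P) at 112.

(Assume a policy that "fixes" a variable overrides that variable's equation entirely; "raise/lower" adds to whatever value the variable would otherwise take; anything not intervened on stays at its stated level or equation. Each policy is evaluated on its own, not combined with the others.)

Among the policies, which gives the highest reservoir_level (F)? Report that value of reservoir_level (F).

589

Policy A (U − 29):
  U = 56 − 29 = 27
  P = 66
  F = 197 − 3·27 + 5·66 = 446
Policy B (P := 59):
  U = 56
  P = 59
  F = 197 − 3·56 + 5·59 = 324
Policy C (P := 112):
  U = 56
  P = 112
  F = 197 − 3·56 + 5·112 = 589
Comparing — Policy A: F=446, Policy B: F=324, Policy C: F=589. Highest is 589 (Policy C).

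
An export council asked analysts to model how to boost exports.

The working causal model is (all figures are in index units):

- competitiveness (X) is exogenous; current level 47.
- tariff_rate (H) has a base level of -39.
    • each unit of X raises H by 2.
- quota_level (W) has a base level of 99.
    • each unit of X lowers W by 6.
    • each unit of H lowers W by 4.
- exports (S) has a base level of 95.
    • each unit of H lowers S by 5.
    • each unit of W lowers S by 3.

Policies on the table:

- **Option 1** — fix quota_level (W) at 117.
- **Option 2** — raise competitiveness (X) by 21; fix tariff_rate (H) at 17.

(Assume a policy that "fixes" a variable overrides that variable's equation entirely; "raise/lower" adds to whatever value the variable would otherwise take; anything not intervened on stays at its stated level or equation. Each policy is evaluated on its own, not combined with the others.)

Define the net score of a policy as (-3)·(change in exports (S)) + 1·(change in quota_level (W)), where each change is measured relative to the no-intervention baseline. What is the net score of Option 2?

Baseline:
  X = 47
  H = -39 + 2·47 = 55
  W = 99 − 6·47 − 4·55 = -403
  S = 95 − 5·55 − 3·(-403) = 1029
Option 2 (X + 21, H := 17):
  X = 47 + 21 = 68
  H = 17
  W = 99 − 6·68 − 4·17 = -377
  S = 95 − 5·17 − 3·(-377) = 1141
ΔS = 1141 − 1029 = 112; ΔW = -377 − (-403) = 26
Score = (-3)·112 + 1·26 = -310

-310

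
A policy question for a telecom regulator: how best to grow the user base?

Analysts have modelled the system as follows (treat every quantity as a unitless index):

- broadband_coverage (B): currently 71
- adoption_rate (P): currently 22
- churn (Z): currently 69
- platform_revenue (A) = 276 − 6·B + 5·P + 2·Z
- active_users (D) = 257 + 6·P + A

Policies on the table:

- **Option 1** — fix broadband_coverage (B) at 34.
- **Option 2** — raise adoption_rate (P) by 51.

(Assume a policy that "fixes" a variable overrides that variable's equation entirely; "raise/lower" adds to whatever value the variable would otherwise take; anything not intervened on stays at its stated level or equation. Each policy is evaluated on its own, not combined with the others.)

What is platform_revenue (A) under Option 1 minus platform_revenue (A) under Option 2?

Option 1 (B := 34):
  B = 34
  P = 22
  Z = 69
  A = 276 − 6·34 + 5·22 + 2·69 = 320
Option 2 (P + 51):
  B = 71
  P = 22 + 51 = 73
  Z = 69
  A = 276 − 6·71 + 5·73 + 2·69 = 353
A: 320 − 353 = -33

-33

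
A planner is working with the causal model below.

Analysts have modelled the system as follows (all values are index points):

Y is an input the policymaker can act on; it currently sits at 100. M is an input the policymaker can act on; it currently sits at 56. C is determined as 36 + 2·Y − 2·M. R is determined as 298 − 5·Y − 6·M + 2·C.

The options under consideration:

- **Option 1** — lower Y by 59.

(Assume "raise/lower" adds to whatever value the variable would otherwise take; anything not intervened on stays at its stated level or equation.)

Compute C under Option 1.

6

Option 1 (Y − 59):
  Y = 100 − 59 = 41
  M = 56
  C = 36 + 2·41 − 2·56 = 6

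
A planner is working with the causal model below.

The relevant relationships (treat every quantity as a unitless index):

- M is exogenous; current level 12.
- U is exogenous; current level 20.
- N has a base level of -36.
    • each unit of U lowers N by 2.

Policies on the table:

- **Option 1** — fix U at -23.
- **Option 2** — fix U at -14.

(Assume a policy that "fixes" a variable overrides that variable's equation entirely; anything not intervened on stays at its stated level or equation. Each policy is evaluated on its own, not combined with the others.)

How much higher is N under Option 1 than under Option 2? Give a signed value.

18

Option 1 (U := -23):
  U = -23
  N = -36 − 2·(-23) = 10
Option 2 (U := -14):
  U = -14
  N = -36 − 2·(-14) = -8
N: 10 − (-8) = 18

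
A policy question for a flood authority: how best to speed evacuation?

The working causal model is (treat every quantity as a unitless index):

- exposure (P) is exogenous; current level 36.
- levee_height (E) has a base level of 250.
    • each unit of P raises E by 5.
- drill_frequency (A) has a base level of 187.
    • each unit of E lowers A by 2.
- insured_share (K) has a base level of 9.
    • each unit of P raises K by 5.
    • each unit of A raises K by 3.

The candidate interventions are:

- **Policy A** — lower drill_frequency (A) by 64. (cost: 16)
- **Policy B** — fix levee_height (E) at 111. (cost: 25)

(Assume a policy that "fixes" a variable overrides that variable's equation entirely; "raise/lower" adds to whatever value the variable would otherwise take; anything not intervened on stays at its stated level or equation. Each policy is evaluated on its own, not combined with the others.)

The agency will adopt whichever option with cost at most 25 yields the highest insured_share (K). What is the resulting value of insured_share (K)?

Policy A (A − 64):
  P = 36
  E = 250 + 5·36 = 430
  A = 187 − 2·430 (−64 from intervention) = -737
  K = 9 + 5·36 + 3·(-737) = -2022
Policy B (E := 111):
  P = 36
  E = 111
  A = 187 − 2·111 = -35
  K = 9 + 5·36 + 3·(-35) = 84
Comparing — Policy A: K=-2022, Policy B: K=84. Highest is 84 (Policy B).

84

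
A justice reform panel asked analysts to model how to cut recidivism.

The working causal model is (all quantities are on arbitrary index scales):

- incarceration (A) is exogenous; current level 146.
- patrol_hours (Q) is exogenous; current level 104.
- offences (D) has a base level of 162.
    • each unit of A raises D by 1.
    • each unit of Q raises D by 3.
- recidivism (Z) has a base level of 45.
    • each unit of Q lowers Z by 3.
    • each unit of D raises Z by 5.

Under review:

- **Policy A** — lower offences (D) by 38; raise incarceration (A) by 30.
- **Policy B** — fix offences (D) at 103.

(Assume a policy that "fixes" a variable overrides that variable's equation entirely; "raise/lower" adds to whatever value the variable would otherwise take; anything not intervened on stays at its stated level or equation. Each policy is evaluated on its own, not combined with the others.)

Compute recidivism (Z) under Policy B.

248

Policy B (D := 103):
  A = 146
  Q = 104
  D = 103
  Z = 45 − 3·104 + 5·103 = 248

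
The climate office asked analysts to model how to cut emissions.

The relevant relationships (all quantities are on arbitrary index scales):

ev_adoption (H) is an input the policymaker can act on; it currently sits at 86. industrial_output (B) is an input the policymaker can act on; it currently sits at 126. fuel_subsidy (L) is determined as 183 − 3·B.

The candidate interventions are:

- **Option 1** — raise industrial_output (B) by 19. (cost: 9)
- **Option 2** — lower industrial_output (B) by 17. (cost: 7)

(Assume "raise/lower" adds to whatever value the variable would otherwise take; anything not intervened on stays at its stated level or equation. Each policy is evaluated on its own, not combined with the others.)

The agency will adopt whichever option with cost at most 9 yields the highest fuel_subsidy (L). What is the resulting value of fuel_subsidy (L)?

Option 1 (B + 19):
  B = 126 + 19 = 145
  L = 183 − 3·145 = -252
Option 2 (B − 17):
  B = 126 − 17 = 109
  L = 183 − 3·109 = -144
Comparing — Option 1: L=-252, Option 2: L=-144. Highest is -144 (Option 2).

-144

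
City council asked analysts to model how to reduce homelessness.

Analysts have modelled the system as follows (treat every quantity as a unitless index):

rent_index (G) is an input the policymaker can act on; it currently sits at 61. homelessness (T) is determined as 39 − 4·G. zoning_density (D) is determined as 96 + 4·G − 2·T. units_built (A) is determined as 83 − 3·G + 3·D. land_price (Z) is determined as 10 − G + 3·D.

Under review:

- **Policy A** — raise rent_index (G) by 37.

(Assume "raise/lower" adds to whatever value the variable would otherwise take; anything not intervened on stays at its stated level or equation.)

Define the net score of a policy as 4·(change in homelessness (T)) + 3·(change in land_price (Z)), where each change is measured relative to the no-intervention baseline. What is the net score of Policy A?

Baseline:
  G = 61
  T = 39 − 4·61 = -205
  D = 96 + 4·61 − 2·(-205) = 750
  Z = 10 − 61 + 3·750 = 2199
Policy A (G + 37):
  G = 61 + 37 = 98
  T = 39 − 4·98 = -353
  D = 96 + 4·98 − 2·(-353) = 1194
  Z = 10 − 98 + 3·1194 = 3494
ΔT = -353 − (-205) = -148; ΔZ = 3494 − 2199 = 1295
Score = 4·(-148) + 3·1295 = 3293

3293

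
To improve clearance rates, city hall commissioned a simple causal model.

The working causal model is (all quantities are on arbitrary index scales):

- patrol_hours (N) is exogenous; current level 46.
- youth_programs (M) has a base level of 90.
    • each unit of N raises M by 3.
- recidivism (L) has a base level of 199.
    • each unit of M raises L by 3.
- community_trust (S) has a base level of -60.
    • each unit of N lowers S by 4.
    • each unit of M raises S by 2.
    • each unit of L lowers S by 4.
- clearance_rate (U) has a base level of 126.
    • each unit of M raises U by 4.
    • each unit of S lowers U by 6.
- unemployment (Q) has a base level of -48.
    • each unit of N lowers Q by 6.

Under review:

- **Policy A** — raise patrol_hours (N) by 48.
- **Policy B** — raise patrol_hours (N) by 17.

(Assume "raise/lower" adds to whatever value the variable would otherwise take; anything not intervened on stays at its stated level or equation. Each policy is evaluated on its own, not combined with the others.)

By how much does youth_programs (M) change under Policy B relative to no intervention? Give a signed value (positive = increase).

Baseline:
  N = 46
  M = 90 + 3·46 = 228
Policy B (N + 17):
  N = 46 + 17 = 63
  M = 90 + 3·63 = 279
Change in M: 279 − 228 = 51

51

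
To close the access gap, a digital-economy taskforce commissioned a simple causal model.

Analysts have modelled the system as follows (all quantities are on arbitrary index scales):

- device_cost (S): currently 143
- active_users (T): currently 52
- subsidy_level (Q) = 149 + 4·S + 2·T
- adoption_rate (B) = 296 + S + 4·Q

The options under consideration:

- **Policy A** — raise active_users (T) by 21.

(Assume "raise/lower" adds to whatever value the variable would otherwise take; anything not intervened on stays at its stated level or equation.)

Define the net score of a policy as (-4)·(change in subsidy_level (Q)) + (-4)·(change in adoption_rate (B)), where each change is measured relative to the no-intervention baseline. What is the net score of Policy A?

Baseline:
  S = 143
  T = 52
  Q = 149 + 4·143 + 2·52 = 825
  B = 296 + 143 + 4·825 = 3739
Policy A (T + 21):
  S = 143
  T = 52 + 21 = 73
  Q = 149 + 4·143 + 2·73 = 867
  B = 296 + 143 + 4·867 = 3907
ΔQ = 867 − 825 = 42; ΔB = 3907 − 3739 = 168
Score = (-4)·42 + (-4)·168 = -840

-840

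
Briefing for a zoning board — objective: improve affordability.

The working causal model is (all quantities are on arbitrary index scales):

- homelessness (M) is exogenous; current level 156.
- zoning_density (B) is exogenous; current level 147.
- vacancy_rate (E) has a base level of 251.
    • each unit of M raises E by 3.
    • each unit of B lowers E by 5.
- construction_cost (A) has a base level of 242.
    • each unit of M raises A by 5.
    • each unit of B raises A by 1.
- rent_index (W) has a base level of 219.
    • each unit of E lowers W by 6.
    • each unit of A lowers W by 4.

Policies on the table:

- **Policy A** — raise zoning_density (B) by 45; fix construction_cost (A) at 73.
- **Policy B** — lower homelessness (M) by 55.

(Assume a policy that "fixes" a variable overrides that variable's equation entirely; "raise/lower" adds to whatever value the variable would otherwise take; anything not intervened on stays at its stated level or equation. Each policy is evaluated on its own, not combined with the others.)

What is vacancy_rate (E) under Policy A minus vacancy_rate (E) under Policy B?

Policy A (B + 45, A := 73):
  M = 156
  B = 147 + 45 = 192
  E = 251 + 3·156 − 5·192 = -241
Policy B (M − 55):
  M = 156 − 55 = 101
  B = 147
  E = 251 + 3·101 − 5·147 = -181
E: -241 − (-181) = -60

-60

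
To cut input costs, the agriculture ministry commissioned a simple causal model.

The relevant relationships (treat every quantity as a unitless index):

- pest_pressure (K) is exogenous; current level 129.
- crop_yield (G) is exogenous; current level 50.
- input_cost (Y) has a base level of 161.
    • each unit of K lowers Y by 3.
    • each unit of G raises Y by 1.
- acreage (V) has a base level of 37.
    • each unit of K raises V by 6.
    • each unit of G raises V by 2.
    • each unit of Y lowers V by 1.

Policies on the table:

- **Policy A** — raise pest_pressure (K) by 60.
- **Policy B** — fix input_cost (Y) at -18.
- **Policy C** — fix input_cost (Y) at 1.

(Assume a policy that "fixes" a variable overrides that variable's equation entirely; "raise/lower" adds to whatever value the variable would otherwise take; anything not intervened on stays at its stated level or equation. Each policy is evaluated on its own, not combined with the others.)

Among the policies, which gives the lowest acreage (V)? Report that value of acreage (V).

Policy A (K + 60):
  K = 129 + 60 = 189
  G = 50
  Y = 161 − 3·189 + 50 = -356
  V = 37 + 6·189 + 2·50 − (-356) = 1627
Policy B (Y := -18):
  K = 129
  G = 50
  Y = -18
  V = 37 + 6·129 + 2·50 − (-18) = 929
Policy C (Y := 1):
  K = 129
  G = 50
  Y = 1
  V = 37 + 6·129 + 2·50 − 1 = 910
Comparing — Policy A: V=1627, Policy B: V=929, Policy C: V=910. Lowest is 910 (Policy C).

910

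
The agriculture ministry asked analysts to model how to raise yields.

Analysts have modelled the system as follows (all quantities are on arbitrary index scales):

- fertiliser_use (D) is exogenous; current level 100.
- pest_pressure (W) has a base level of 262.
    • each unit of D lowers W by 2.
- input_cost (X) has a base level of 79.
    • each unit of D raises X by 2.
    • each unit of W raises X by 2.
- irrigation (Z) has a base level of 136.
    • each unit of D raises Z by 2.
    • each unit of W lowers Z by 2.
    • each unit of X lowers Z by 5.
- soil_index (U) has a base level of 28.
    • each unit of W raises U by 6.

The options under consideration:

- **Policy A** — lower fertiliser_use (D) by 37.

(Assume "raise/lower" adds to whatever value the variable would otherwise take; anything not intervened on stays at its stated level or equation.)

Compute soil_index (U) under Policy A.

844

Policy A (D − 37):
  D = 100 − 37 = 63
  W = 262 − 2·63 = 136
  U = 28 + 6·136 = 844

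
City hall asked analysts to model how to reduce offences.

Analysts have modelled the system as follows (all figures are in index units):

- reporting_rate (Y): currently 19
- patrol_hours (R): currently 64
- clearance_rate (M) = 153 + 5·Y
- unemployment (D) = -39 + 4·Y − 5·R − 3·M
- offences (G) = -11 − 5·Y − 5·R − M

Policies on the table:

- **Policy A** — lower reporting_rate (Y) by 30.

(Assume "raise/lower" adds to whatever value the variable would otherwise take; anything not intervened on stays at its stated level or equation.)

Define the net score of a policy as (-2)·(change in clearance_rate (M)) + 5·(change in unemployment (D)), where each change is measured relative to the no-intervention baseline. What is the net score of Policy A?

Baseline:
  Y = 19
  R = 64
  M = 153 + 5·19 = 248
  D = -39 + 4·19 − 5·64 − 3·248 = -1027
Policy A (Y − 30):
  Y = 19 − 30 = -11
  R = 64
  M = 153 + 5·(-11) = 98
  D = -39 + 4·(-11) − 5·64 − 3·98 = -697
ΔM = 98 − 248 = -150; ΔD = -697 − (-1027) = 330
Score = (-2)·(-150) + 5·330 = 1950

1950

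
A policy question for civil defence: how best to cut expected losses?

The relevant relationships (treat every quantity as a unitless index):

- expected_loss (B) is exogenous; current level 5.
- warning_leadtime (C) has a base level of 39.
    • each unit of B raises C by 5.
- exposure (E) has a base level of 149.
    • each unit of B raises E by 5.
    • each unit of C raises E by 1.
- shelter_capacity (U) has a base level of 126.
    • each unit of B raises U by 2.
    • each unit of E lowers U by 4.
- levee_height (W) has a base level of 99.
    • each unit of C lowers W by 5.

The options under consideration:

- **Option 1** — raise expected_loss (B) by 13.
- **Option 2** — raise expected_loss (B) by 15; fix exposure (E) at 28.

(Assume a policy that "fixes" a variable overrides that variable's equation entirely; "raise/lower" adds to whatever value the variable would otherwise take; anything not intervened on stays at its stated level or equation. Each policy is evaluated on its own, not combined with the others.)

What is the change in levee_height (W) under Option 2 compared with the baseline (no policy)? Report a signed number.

-375

Baseline:
  B = 5
  C = 39 + 5·5 = 64
  W = 99 − 5·64 = -221
Option 2 (B + 15, E := 28):
  B = 5 + 15 = 20
  C = 39 + 5·20 = 139
  W = 99 − 5·139 = -596
Change in W: -596 − (-221) = -375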